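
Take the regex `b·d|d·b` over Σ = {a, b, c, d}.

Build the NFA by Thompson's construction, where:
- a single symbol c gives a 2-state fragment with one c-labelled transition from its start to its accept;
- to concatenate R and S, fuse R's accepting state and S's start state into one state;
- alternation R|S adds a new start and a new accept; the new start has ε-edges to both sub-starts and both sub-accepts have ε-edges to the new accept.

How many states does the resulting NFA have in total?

Per subexpression:
Each of the 4 symbol leaves contributes a 2-state fragment.
  b·d → 3 states
  d·b → 3 states
  b·d|d·b → 8 states

8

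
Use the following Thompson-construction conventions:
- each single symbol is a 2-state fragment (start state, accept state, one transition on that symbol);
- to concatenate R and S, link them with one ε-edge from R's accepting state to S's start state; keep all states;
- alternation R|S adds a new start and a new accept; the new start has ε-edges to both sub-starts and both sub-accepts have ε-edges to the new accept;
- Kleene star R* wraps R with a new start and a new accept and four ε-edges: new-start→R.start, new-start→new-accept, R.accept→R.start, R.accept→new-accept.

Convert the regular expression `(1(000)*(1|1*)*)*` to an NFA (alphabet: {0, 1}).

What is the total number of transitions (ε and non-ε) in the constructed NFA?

30

Bottom-up over the parse tree:
Each of the 6 symbol leaves contributes 1 transition (1 symbol, 0 ε).
  000 → 5 transitions (3 symbol, 2 ε)
  (000)* → 9 transitions (3 symbol, 6 ε)
  1* → 5 transitions (1 symbol, 4 ε)
  1|1* → 10 transitions (2 symbol, 8 ε)
  (1|1*)* → 14 transitions (2 symbol, 12 ε)
  1(000)*(1|1*)* → 26 transitions (6 symbol, 20 ε)
  (1(000)*(1|1*)*)* → 30 transitions (6 symbol, 24 ε)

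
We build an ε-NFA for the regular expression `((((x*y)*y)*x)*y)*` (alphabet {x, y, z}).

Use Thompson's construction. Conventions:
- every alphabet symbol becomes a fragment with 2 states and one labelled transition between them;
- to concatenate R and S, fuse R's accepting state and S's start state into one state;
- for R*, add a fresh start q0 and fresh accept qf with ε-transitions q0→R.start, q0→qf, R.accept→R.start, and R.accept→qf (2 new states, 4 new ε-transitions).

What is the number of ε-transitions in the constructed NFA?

20

Building bottom-up:
Each of the 5 symbol leaves contributes 0 ε-transitions.
  x* — 4 ε-transitions
  x*y — 4 ε-transitions
  (x*y)* — 8 ε-transitions
  (x*y)*y — 8 ε-transitions
  ((x*y)*y)* — 12 ε-transitions
  ((x*y)*y)*x — 12 ε-transitions
  (((x*y)*y)*x)* — 16 ε-transitions
  (((x*y)*y)*x)*y — 16 ε-transitions
  ((((x*y)*y)*x)*y)* — 20 ε-transitions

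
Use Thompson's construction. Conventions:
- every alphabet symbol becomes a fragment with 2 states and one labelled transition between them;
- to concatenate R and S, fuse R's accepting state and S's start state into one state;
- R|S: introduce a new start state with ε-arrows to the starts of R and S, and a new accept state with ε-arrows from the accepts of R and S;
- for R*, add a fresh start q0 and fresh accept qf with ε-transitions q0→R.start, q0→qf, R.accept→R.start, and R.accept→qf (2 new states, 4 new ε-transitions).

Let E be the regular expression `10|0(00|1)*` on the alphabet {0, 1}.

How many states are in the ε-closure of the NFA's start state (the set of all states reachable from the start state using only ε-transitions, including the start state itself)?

3

Work bottom-up. For each fragment F, track |ε-closure(F.start)| and whether F's accept lies in that closure (i.e. whether F accepts ε). A single-symbol fragment has closure size 1 and does not accept ε.
  10 → same as the first factor's closure: |ε-closure| = 1
  00 → |ε-closure| equals the left operand's closure size = 1 (its accept is not ε-reachable, so the closure stops there)
  00|1 → |ε-closure| = 1 + 1 + 1 = 3 (the new accept is not ε-reachable since no branch accepts ε)
  (00|1)* → new start has ε-edges to the inner start and to the new accept, so |ε-closure| = 2 + 3 = 5
  0(00|1)* → |ε-closure| equals the left operand's closure size = 1 (its accept is not ε-reachable, so the closure stops there)
  10|0(00|1)* → |ε-closure| = 1 + 1 + 1 = 3 (the new accept is not ε-reachable since no branch accepts ε)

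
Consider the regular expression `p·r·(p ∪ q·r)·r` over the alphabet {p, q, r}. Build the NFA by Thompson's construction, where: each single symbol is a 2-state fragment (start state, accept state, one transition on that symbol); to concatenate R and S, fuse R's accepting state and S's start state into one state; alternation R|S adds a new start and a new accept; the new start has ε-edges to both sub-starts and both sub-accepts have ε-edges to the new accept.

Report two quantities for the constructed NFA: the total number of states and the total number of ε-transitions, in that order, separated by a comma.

Building bottom-up:
Each of the 6 symbol leaves contributes 2 states and 0 ε-transitions.
  q·r = 3 states, 0 ε-transitions
  p ∪ q·r = 7 states, 4 ε-transitions
  p·r·(p ∪ q·r)·r = 10 states, 4 ε-transitions

10, 4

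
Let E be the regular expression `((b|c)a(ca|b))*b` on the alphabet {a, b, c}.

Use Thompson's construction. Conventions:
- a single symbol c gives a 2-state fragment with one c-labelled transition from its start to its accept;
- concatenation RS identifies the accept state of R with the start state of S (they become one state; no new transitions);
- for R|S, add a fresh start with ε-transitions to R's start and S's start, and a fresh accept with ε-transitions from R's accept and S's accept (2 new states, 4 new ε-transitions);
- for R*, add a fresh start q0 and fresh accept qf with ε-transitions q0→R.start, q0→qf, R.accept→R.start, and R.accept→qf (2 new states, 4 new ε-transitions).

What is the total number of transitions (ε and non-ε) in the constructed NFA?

19

Building bottom-up:
Each of the 7 symbol leaves contributes 1 transition (1 symbol, 0 ε).
  b|c → 6 transitions (2 symbol, 4 ε)
  ca → 2 transitions (2 symbol, 0 ε)
  ca|b → 7 transitions (3 symbol, 4 ε)
  (b|c)a(ca|b) → 14 transitions (6 symbol, 8 ε)
  ((b|c)a(ca|b))* → 18 transitions (6 symbol, 12 ε)
  ((b|c)a(ca|b))*b → 19 transitions (7 symbol, 12 ε)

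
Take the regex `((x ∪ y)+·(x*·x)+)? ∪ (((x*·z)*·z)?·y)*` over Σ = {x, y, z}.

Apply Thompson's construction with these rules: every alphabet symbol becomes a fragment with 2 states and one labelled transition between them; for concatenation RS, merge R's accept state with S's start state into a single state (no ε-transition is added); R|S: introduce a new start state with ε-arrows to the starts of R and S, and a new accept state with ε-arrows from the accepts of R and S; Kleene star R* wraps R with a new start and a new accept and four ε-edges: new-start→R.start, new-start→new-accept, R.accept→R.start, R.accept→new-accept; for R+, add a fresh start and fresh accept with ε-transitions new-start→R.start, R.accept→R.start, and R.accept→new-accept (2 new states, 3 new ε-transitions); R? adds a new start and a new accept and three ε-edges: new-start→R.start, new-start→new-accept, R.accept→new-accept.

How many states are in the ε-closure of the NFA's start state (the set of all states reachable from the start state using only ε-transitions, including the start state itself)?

17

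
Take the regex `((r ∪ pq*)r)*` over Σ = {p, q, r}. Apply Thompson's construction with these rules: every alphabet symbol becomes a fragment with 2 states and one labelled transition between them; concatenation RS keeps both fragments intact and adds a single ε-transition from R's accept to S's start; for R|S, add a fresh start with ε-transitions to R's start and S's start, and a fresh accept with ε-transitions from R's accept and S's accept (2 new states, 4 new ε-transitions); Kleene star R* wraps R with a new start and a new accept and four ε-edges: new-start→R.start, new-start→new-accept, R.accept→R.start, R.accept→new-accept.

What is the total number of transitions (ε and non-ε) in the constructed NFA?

By structural recursion:
Each of the 4 symbol leaves contributes 1 transition (1 symbol, 0 ε).
  q* → 5 transitions (1 symbol, 4 ε)
  pq* → 7 transitions (2 symbol, 5 ε)
  r ∪ pq* → 12 transitions (3 symbol, 9 ε)
  (r ∪ pq*)r → 14 transitions (4 symbol, 10 ε)
  ((r ∪ pq*)r)* → 18 transitions (4 symbol, 14 ε)

18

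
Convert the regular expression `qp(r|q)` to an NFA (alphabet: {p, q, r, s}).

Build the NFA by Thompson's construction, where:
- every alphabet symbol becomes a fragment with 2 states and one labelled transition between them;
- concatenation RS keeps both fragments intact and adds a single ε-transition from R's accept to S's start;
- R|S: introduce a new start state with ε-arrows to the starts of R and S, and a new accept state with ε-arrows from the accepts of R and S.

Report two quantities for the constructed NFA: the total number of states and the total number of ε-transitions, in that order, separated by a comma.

Recursing over subexpressions:
Each of the 4 symbol leaves contributes 2 states and 0 ε-transitions.
  r|q — 6 states, 4 ε-transitions
  qp(r|q) — 10 states, 6 ε-transitions

10, 6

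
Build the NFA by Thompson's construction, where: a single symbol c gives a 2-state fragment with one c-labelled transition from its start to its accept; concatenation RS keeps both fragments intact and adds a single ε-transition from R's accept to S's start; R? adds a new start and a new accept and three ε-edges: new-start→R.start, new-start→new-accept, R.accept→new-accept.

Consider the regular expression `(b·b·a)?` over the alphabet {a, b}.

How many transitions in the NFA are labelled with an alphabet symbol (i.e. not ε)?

Recursing over subexpressions:
Each of the 3 symbol leaves contributes exactly 1 symbol transition.
  b·b·a — 3 symbol transitions
  (b·b·a)? — 3 symbol transitions

3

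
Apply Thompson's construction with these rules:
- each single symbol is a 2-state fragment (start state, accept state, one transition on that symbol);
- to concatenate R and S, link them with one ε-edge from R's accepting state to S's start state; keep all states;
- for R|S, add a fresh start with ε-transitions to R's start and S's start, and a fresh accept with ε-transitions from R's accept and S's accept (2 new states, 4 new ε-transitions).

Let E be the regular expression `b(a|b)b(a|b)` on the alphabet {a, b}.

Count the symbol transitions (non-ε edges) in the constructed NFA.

6

Bottom-up over the parse tree:
Each of the 6 symbol leaves contributes exactly 1 symbol transition.
  a|b : 2 symbol transitions
  a|b : 2 symbol transitions
  b(a|b)b(a|b) : 6 symbol transitions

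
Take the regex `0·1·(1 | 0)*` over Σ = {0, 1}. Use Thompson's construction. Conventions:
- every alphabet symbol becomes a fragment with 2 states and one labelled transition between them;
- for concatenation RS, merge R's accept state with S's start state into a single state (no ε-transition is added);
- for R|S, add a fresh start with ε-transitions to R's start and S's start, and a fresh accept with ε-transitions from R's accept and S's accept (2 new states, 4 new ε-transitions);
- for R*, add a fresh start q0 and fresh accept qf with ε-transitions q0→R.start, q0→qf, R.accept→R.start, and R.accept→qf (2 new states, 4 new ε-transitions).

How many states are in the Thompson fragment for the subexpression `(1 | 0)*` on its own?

Fragment for `(1 | 0)*`:
Each of the 2 symbol leaves contributes a 2-state fragment.
  1 | 0 = 6 states
  (1 | 0)* = 8 states

8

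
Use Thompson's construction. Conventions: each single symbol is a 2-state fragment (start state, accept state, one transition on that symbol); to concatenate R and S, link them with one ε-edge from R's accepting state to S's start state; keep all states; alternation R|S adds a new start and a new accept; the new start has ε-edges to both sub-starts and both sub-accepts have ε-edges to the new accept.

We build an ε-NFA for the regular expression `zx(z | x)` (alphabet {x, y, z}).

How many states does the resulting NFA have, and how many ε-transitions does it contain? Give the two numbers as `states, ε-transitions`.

By structural recursion:
Each of the 4 symbol leaves contributes 2 states and 0 ε-transitions.
  z | x : 6 states, 4 ε-transitions
  zx(z | x) : 10 states, 6 ε-transitions

10, 6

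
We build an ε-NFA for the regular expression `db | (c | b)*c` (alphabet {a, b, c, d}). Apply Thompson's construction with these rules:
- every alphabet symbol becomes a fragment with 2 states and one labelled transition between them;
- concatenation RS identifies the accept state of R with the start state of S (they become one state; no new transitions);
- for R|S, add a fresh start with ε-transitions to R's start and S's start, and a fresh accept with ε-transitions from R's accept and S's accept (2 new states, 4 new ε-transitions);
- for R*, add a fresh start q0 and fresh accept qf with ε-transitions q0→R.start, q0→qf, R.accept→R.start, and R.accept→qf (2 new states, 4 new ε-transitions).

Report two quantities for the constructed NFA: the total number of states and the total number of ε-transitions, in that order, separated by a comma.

Bottom-up over the parse tree:
Each of the 5 symbol leaves contributes 2 states and 0 ε-transitions.
  db → 3 states, 0 ε-transitions
  c | b → 6 states, 4 ε-transitions
  (c | b)* → 8 states, 8 ε-transitions
  (c | b)*c → 9 states, 8 ε-transitions
  db | (c | b)*c → 14 states, 12 ε-transitions

14, 12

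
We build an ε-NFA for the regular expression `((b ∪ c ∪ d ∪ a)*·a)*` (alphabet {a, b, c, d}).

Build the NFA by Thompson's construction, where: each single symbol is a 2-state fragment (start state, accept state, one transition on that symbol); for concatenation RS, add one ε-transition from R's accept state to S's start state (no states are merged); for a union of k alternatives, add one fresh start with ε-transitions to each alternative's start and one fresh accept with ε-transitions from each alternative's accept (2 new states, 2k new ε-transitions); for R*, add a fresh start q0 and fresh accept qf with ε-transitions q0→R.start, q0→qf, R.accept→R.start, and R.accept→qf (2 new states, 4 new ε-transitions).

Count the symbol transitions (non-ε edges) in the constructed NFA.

5

Per subexpression:
Each of the 5 symbol leaves contributes exactly 1 symbol transition.
  b ∪ c ∪ d ∪ a → 4 symbol transitions
  (b ∪ c ∪ d ∪ a)* → 4 symbol transitions
  (b ∪ c ∪ d ∪ a)*·a → 5 symbol transitions
  ((b ∪ c ∪ d ∪ a)*·a)* → 5 symbol transitions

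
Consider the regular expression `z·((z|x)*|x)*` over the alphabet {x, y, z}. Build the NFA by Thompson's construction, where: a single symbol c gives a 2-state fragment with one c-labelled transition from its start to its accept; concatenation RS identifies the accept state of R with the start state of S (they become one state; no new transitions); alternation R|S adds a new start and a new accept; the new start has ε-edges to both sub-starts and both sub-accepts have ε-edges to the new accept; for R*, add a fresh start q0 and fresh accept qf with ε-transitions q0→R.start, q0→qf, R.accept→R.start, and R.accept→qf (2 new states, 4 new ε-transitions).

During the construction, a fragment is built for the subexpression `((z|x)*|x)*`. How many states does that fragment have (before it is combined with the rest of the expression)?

Fragment for `((z|x)*|x)*`:
Each of the 3 symbol leaves contributes a 2-state fragment.
  z|x — 6 states
  (z|x)* — 8 states
  (z|x)*|x — 12 states
  ((z|x)*|x)* — 14 states

14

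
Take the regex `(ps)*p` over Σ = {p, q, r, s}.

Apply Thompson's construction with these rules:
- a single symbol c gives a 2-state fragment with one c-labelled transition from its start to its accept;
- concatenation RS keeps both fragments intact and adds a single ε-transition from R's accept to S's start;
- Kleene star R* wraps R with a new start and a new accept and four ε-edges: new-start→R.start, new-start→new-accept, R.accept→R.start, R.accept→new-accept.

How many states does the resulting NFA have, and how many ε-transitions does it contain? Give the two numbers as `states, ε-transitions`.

Bottom-up over the parse tree:
Each of the 3 symbol leaves contributes 2 states and 0 ε-transitions.
  ps : 4 states, 1 ε-transition
  (ps)* : 6 states, 5 ε-transitions
  (ps)*p : 8 states, 6 ε-transitions

8, 6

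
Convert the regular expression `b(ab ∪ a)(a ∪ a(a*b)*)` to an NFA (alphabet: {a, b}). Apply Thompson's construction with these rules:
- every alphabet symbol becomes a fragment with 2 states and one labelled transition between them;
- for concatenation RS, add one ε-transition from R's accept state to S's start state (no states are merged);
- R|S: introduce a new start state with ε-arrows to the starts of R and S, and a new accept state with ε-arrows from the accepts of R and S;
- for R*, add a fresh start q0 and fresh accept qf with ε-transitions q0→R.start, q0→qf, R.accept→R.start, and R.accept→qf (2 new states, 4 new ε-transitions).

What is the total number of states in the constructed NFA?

Per subexpression:
Each of the 8 symbol leaves contributes a 2-state fragment.
  ab = 4 states
  ab ∪ a = 8 states
  a* = 4 states
  a*b = 6 states
  (a*b)* = 8 states
  a(a*b)* = 10 states
  a ∪ a(a*b)* = 14 states
  b(ab ∪ a)(a ∪ a(a*b)*) = 24 states

24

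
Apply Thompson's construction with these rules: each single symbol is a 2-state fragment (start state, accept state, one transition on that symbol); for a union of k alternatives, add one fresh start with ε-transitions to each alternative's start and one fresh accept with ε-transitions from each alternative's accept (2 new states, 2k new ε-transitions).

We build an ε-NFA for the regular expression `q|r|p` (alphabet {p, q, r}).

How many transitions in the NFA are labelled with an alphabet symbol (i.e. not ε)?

Per subexpression:
Each of the 3 symbol leaves contributes exactly 1 symbol transition.
  q|r|p : 3 symbol transitions

3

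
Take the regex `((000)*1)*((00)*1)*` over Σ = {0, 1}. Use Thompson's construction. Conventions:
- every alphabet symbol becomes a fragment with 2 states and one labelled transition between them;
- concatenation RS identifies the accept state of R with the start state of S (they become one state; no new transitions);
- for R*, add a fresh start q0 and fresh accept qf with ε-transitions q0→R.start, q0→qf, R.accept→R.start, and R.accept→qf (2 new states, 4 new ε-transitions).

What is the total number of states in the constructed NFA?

16

Per subexpression:
Each of the 7 symbol leaves contributes a 2-state fragment.
  000 → 4 states
  (000)* → 6 states
  (000)*1 → 7 states
  ((000)*1)* → 9 states
  00 → 3 states
  (00)* → 5 states
  (00)*1 → 6 states
  ((00)*1)* → 8 states
  ((000)*1)*((00)*1)* → 16 states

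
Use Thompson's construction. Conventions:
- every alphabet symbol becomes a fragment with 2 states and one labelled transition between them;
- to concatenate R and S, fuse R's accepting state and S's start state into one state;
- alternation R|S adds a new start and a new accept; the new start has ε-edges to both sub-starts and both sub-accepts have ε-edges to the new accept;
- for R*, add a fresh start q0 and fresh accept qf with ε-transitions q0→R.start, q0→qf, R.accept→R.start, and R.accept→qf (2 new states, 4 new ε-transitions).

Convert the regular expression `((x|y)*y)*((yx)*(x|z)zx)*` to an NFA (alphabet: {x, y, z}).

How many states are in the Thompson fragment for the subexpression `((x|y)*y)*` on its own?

11

Fragment for `((x|y)*y)*`:
Each of the 3 symbol leaves contributes a 2-state fragment.
  x|y : 6 states
  (x|y)* : 8 states
  (x|y)*y : 9 states
  ((x|y)*y)* : 11 states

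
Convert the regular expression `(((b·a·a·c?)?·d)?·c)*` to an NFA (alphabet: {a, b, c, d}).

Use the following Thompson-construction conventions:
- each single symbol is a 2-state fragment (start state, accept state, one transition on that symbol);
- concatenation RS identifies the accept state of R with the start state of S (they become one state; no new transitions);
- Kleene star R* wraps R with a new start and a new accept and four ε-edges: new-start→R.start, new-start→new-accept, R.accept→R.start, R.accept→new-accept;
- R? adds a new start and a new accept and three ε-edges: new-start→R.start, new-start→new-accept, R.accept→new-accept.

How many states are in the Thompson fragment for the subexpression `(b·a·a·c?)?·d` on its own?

10

Fragment for `(b·a·a·c?)?·d`:
Each of the 5 symbol leaves contributes a 2-state fragment.
  c? = 4 states
  b·a·a·c? = 7 states
  (b·a·a·c?)? = 9 states
  (b·a·a·c?)?·d = 10 states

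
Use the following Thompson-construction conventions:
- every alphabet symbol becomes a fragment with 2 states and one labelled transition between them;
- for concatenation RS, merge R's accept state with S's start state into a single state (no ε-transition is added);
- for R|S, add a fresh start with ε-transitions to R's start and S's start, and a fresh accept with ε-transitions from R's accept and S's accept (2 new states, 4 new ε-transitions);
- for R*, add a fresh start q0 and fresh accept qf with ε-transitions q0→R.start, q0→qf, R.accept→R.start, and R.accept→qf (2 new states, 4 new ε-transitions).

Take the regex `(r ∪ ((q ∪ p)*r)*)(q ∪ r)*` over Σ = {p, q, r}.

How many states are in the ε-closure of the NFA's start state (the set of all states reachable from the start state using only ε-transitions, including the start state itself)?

14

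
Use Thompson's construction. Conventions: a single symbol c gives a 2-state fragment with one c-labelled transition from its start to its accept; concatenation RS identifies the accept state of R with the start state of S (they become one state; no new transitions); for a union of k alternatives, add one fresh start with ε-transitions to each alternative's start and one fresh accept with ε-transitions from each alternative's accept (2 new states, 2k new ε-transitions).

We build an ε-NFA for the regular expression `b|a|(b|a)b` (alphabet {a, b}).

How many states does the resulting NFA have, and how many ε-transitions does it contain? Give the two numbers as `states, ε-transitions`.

13, 10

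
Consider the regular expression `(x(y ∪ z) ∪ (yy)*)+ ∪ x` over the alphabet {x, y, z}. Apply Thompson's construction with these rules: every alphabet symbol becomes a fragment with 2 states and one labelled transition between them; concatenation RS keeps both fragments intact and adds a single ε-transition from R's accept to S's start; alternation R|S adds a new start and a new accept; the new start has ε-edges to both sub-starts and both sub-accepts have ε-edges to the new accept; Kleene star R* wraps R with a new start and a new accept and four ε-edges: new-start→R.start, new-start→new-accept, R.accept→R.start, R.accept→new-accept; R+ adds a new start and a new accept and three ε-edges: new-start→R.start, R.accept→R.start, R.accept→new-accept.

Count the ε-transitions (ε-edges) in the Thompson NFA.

21

By structural recursion:
Each of the 6 symbol leaves contributes 0 ε-transitions.
  y ∪ z → 4 ε-transitions
  x(y ∪ z) → 5 ε-transitions
  yy → 1 ε-transition
  (yy)* → 5 ε-transitions
  x(y ∪ z) ∪ (yy)* → 14 ε-transitions
  (x(y ∪ z) ∪ (yy)*)+ → 17 ε-transitions
  (x(y ∪ z) ∪ (yy)*)+ ∪ x → 21 ε-transitions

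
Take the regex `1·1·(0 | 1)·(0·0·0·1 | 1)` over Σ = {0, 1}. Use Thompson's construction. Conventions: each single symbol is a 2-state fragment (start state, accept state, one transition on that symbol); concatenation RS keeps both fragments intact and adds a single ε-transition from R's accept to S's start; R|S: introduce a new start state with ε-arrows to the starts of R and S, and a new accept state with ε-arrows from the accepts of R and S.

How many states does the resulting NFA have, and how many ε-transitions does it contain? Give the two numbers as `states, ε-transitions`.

Building bottom-up:
Each of the 9 symbol leaves contributes 2 states and 0 ε-transitions.
  0 | 1 = 6 states, 4 ε-transitions
  0·0·0·1 = 8 states, 3 ε-transitions
  0·0·0·1 | 1 = 12 states, 7 ε-transitions
  1·1·(0 | 1)·(0·0·0·1 | 1) = 22 states, 14 ε-transitions

22, 14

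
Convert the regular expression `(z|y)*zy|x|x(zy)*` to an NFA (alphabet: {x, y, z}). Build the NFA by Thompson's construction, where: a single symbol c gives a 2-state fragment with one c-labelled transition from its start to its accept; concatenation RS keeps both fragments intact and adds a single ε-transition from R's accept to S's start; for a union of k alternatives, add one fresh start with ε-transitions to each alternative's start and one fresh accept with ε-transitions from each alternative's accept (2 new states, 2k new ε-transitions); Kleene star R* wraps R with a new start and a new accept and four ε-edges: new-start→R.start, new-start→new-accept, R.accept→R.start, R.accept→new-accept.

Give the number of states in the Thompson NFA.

Recursing over subexpressions:
Each of the 8 symbol leaves contributes a 2-state fragment.
  z|y → 6 states
  (z|y)* → 8 states
  (z|y)*zy → 12 states
  zy → 4 states
  (zy)* → 6 states
  x(zy)* → 8 states
  (z|y)*zy|x|x(zy)* → 24 states

24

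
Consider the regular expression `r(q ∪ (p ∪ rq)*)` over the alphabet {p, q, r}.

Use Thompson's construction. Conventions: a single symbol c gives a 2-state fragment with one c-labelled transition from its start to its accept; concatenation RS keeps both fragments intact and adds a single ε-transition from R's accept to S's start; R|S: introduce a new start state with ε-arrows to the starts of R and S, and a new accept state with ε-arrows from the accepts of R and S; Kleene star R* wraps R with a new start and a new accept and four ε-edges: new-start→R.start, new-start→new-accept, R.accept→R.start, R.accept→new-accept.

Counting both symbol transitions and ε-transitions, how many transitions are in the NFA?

19

By structural recursion:
Each of the 5 symbol leaves contributes 1 transition (1 symbol, 0 ε).
  rq → 3 transitions (2 symbol, 1 ε)
  p ∪ rq → 8 transitions (3 symbol, 5 ε)
  (p ∪ rq)* → 12 transitions (3 symbol, 9 ε)
  q ∪ (p ∪ rq)* → 17 transitions (4 symbol, 13 ε)
  r(q ∪ (p ∪ rq)*) → 19 transitions (5 symbol, 14 ε)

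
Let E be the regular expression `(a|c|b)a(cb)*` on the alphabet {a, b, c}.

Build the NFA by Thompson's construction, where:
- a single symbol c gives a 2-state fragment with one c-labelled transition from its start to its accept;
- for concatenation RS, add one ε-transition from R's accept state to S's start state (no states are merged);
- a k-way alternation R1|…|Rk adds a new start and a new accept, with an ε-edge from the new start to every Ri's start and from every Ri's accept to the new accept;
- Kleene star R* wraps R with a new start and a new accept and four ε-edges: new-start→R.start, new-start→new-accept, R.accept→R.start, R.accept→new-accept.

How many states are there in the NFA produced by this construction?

By structural recursion:
Each of the 6 symbol leaves contributes a 2-state fragment.
  a|c|b : 8 states
  cb : 4 states
  (cb)* : 6 states
  (a|c|b)a(cb)* : 16 states

16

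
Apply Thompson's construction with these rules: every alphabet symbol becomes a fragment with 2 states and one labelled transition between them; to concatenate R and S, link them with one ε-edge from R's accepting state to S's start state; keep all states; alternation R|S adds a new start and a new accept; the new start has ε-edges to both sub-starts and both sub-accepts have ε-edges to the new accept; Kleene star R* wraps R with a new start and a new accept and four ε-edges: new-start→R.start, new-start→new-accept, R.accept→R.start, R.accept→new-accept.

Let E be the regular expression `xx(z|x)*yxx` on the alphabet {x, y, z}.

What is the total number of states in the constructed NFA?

18

By structural recursion:
Each of the 7 symbol leaves contributes a 2-state fragment.
  z|x — 6 states
  (z|x)* — 8 states
  xx(z|x)*yxx — 18 states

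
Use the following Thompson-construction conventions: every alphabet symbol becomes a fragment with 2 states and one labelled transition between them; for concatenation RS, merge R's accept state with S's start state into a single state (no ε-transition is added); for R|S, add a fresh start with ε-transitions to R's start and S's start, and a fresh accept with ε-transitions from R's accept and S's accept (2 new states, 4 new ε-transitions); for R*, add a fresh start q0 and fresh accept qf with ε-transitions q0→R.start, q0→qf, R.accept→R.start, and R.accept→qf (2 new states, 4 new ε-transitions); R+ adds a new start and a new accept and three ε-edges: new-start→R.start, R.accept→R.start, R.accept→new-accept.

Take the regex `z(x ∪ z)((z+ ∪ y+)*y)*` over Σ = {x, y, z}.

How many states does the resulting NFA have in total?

21

Building bottom-up:
Each of the 6 symbol leaves contributes a 2-state fragment.
  x ∪ z — 6 states
  z+ — 4 states
  y+ — 4 states
  z+ ∪ y+ — 10 states
  (z+ ∪ y+)* — 12 states
  (z+ ∪ y+)*y — 13 states
  ((z+ ∪ y+)*y)* — 15 states
  z(x ∪ z)((z+ ∪ y+)*y)* — 21 states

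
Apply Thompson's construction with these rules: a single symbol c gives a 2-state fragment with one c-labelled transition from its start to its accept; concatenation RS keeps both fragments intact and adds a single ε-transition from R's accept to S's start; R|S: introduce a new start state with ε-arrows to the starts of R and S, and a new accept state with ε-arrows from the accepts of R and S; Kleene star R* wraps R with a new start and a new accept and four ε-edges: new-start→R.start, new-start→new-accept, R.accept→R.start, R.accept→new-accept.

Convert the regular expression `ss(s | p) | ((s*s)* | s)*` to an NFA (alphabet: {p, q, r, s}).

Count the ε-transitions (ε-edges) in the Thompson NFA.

Building bottom-up:
Each of the 7 symbol leaves contributes 0 ε-transitions.
  s | p — 4 ε-transitions
  ss(s | p) — 6 ε-transitions
  s* — 4 ε-transitions
  s*s — 5 ε-transitions
  (s*s)* — 9 ε-transitions
  (s*s)* | s — 13 ε-transitions
  ((s*s)* | s)* — 17 ε-transitions
  ss(s | p) | ((s*s)* | s)* — 27 ε-transitions

27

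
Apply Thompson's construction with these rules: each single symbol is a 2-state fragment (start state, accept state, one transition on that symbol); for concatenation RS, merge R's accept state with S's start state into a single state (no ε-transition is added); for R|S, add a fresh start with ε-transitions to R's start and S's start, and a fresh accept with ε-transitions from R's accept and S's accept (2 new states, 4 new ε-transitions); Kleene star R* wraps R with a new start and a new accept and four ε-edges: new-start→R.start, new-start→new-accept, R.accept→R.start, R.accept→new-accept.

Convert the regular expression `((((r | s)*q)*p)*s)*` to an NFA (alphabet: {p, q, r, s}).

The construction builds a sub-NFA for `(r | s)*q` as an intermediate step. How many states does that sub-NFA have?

9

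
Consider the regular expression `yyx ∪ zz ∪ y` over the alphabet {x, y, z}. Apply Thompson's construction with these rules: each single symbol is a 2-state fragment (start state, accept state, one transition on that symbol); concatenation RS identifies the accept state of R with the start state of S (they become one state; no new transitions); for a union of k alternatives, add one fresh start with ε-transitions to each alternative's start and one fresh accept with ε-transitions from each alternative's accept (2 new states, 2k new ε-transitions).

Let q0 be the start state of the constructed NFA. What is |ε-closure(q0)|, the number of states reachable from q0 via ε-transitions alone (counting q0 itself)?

4

Work bottom-up. For each fragment F, track |ε-closure(F.start)| and whether F's accept lies in that closure (i.e. whether F accepts ε). A single-symbol fragment has closure size 1 and does not accept ε.
  yyx : C equals the left operand's closure size = 1 (its accept is not ε-reachable, so the closure stops there)
  zz : same as the first factor's closure: C = 1
  yyx ∪ zz ∪ y : C = 1 + 1 + 1 + 1 = 4 (the new accept is not ε-reachable since no branch accepts ε)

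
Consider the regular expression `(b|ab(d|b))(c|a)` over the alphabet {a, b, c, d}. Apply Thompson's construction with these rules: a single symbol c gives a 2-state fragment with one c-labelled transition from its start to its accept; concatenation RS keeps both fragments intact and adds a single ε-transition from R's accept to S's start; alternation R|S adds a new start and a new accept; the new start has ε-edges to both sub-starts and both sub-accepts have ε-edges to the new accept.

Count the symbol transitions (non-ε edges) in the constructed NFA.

7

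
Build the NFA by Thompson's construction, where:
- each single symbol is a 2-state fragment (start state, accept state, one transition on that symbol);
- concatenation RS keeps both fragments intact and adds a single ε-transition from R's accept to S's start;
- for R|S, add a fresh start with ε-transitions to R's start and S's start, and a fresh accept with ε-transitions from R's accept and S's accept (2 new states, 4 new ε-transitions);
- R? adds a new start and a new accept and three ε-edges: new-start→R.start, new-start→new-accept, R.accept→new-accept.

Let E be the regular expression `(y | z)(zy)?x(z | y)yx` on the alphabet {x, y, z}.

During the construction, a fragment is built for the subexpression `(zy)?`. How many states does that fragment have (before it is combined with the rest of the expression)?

Fragment for `(zy)?`:
Each of the 2 symbol leaves contributes a 2-state fragment.
  zy → 4 states
  (zy)? → 6 states

6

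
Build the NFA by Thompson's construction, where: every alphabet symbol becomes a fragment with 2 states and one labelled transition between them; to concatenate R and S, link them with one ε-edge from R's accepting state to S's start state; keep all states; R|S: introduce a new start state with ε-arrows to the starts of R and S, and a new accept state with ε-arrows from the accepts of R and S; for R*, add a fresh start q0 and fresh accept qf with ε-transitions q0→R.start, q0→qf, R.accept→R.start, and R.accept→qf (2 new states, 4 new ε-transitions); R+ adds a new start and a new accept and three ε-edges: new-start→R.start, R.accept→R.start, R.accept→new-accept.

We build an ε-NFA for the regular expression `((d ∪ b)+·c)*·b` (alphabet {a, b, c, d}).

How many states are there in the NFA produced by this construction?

14

By structural recursion:
Each of the 4 symbol leaves contributes a 2-state fragment.
  d ∪ b = 6 states
  (d ∪ b)+ = 8 states
  (d ∪ b)+·c = 10 states
  ((d ∪ b)+·c)* = 12 states
  ((d ∪ b)+·c)*·b = 14 states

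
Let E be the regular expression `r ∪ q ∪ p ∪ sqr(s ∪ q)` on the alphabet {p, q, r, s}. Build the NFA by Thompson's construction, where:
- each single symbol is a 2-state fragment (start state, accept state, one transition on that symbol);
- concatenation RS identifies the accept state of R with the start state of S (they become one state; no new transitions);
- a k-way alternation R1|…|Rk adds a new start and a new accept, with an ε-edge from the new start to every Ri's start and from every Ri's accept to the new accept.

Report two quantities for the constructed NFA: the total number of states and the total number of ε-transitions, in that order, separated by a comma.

17, 12

Per subexpression:
Each of the 8 symbol leaves contributes 2 states and 0 ε-transitions.
  s ∪ q — 6 states, 4 ε-transitions
  sqr(s ∪ q) — 9 states, 4 ε-transitions
  r ∪ q ∪ p ∪ sqr(s ∪ q) — 17 states, 12 ε-transitions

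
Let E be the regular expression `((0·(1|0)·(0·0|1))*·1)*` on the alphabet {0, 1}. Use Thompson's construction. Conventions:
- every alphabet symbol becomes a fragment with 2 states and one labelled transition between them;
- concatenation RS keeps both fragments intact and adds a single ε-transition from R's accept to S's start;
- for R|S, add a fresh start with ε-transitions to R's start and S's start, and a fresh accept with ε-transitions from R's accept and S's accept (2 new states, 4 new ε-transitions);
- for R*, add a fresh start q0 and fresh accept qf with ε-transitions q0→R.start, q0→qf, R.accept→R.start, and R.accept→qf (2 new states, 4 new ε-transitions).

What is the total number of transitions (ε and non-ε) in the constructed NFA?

Building bottom-up:
Each of the 7 symbol leaves contributes 1 transition (1 symbol, 0 ε).
  1|0 : 6 transitions (2 symbol, 4 ε)
  0·0 : 3 transitions (2 symbol, 1 ε)
  0·0|1 : 8 transitions (3 symbol, 5 ε)
  0·(1|0)·(0·0|1) : 17 transitions (6 symbol, 11 ε)
  (0·(1|0)·(0·0|1))* : 21 transitions (6 symbol, 15 ε)
  (0·(1|0)·(0·0|1))*·1 : 23 transitions (7 symbol, 16 ε)
  ((0·(1|0)·(0·0|1))*·1)* : 27 transitions (7 symbol, 20 ε)

27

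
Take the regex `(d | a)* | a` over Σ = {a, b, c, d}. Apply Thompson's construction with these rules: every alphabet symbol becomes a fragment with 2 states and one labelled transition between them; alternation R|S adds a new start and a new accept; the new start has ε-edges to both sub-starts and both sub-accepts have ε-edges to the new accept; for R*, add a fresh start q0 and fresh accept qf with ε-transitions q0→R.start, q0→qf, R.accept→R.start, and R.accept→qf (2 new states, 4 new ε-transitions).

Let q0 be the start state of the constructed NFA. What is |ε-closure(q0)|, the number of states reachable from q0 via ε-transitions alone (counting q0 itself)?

Let C(F) = |ε-closure(F.start)| within fragment F, and note whether F accepts ε. Symbol fragments have C = 1 and do not accept ε. Then:
  d | a — new start ε-reaches every alternative's start; none of them accept ε, so the new accept is not reached: |ε-closure| = 1 + 1 + 1 = 3
  (d | a)* — new start has ε-edges to the inner start and to the new accept, so |ε-closure| = 2 + 3 = 5
  (d | a)* | a — new start ε-reaches every alternative's start; at least one alternative accepts ε, so the union's new accept is reached too: |ε-closure| = 1 + 5 + 1 + 1 = 8

8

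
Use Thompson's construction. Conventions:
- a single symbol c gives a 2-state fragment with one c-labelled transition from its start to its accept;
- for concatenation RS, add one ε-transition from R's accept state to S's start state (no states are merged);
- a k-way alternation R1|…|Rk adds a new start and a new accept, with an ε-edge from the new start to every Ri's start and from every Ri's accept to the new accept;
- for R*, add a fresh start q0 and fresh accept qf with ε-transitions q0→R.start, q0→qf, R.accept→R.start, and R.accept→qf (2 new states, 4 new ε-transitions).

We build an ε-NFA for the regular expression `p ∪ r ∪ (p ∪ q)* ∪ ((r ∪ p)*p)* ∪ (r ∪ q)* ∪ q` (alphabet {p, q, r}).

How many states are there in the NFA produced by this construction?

Bottom-up over the parse tree:
Each of the 10 symbol leaves contributes a 2-state fragment.
  p ∪ q → 6 states
  (p ∪ q)* → 8 states
  r ∪ p → 6 states
  (r ∪ p)* → 8 states
  (r ∪ p)*p → 10 states
  ((r ∪ p)*p)* → 12 states
  r ∪ q → 6 states
  (r ∪ q)* → 8 states
  p ∪ r ∪ (p ∪ q)* ∪ ((r ∪ p)*p)* ∪ (r ∪ q)* ∪ q → 36 states

36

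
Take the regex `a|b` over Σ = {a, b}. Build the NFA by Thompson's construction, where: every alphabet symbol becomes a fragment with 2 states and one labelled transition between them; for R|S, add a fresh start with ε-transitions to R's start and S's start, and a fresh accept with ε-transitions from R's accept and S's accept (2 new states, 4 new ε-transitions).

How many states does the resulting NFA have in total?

Bottom-up over the parse tree:
Each of the 2 symbol leaves contributes a 2-state fragment.
  a|b — 6 states

6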